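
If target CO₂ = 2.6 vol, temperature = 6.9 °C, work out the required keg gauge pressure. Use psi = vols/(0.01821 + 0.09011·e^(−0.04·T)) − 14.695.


psi = 2.6/(0.01821 + 0.09011·e^(−0.04·6.9)) − 14.695

15.3327 psi


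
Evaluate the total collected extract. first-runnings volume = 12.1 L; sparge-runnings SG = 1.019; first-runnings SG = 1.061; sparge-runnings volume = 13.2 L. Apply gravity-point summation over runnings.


total = Σ (SG_i − 1)·1000·V_i
first = (1.061 − 1)·1000·12.1 = 738.1000
sparge = (1.019 − 1)·1000·13.2 = 250.8000
total = 738.1000 + 250.8000

988.9000 gravity·L


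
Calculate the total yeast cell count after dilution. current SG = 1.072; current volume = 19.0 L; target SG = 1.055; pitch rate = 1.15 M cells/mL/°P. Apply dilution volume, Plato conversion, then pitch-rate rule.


V_w = V·((SG_c−1)/(SG_t−1)−1);  °P = 259 − 259/SG_t;  cells = rate·(V+V_w)·°P
V_w = 19.0·((1.072−1)/(1.055−1)−1) = 5.8727
V_final = 19.0 + 5.8727 = 24.8727
°P = 259 − 259/1.055 = 13.5024
cells = 1.15·24.8727·13.5024

386.2169 billion cells


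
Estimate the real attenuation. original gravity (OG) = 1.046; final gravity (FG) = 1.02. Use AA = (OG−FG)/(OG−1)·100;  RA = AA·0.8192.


AA = (1.046 − 1.02)/(1.046 − 1)·100 = 56.5217
RA = 56.5217·0.8192

46.3026 %


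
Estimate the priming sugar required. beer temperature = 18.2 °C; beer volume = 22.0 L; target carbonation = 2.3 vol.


residual = 14.695·(0.01821 + 0.09011·e^(−0.04·T));  sugar = (target − residual)·4.0·V
residual = 14.695·(0.01821 + 0.09011·e^(−0.04·18.2)) = 0.9070
sugar = (2.3 − 0.9070)·4.0·22.0

122.5839 g


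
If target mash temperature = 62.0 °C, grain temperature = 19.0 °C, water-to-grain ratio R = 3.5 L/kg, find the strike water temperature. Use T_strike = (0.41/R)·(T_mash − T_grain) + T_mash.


T_strike = (0.41/3.5)·(62.0 − 19.0) + 62.0

67.0371 °C


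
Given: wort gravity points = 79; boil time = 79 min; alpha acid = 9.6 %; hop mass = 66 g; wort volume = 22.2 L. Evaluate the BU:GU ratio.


U = 1.65·0.000125^(GP/1000)·(1−e^(−0.04t))/4.15;  IBU = (α/100)·m·U·1000/V;  BU:GU = IBU/GP
U = 1.65·0.000125^(79/1000)·(1−e^(−0.04·79))/4.15 = 0.1872
IBU = (9.6/100)·66·0.1872·1000/22.2 = 53.4228
BU:GU = 53.4228/79

0.6762


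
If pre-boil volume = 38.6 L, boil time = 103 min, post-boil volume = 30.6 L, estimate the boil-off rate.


rate = (V_pre − V_post) / (t_min/60)
rate = (38.6 − 30.6) / (103/60)

4.6602 L/hr


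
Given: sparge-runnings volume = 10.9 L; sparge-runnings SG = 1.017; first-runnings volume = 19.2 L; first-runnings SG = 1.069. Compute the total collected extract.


total = Σ (SG_i − 1)·1000·V_i
first = (1.069 − 1)·1000·19.2 = 1324.8000
sparge = (1.017 − 1)·1000·10.9 = 185.3000
total = 1324.8000 + 185.3000

1510.1000 gravity·L


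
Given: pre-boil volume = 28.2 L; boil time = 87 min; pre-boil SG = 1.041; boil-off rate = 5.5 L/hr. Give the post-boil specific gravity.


V_post = V_pre − rate·(t/60);  SG_post = 1 + (SG_pre−1)·V_pre/V_post
V_post = 28.2 − 5.5·(87/60) = 20.2250
SG_post = 1 + (1.041 − 1)·28.2/20.2250

1.0572


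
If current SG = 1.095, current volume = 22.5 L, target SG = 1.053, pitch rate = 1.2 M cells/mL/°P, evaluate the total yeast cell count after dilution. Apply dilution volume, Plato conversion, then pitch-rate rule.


V_w = V·((SG_c−1)/(SG_t−1)−1);  °P = 259 − 259/SG_t;  cells = rate·(V+V_w)·°P
V_w = 22.5·((1.095−1)/(1.053−1)−1) = 17.8302
V_final = 22.5 + 17.8302 = 40.3302
°P = 259 − 259/1.053 = 13.0361
cells = 1.2·40.3302·13.0361

630.8974 billion cells


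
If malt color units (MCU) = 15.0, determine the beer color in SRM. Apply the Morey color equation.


SRM = 1.4922 · MCU^0.6859
SRM = 1.4922 · 15.0^0.6859

9.5611 SRM


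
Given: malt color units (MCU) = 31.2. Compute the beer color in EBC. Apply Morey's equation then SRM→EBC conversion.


SRM = 1.4922·MCU^0.6859;  EBC = SRM·1.97
SRM = 1.4922·31.2^0.6859 = 15.8004
EBC = 15.8004·1.97

31.1268 EBC


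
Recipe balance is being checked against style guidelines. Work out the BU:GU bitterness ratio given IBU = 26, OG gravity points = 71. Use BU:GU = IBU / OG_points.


BU:GU = 26 / 71

0.3662


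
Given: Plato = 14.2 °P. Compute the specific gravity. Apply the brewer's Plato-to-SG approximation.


SG = 259/(259 − P)
SG = 259/(259 − 14.2)

1.0580


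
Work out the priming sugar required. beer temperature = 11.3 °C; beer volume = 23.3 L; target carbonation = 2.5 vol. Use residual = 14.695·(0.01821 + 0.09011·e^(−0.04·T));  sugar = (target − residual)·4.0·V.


residual = 14.695·(0.01821 + 0.09011·e^(−0.04·11.3)) = 1.1102
sugar = (2.5 − 1.1102)·4.0·23.3

129.5261 g


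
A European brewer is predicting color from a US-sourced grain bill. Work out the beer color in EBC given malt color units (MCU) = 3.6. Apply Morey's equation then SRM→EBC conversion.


SRM = 1.4922·MCU^0.6859;  EBC = SRM·1.97
SRM = 1.4922·3.6^0.6859 = 3.5925
EBC = 3.5925·1.97

7.0772 EBC


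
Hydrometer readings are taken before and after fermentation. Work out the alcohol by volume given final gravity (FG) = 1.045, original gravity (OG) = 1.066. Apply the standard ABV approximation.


ABV = (OG − FG) · 131.25
ABV = (1.066 − 1.045) · 131.25

2.7563 % ABV


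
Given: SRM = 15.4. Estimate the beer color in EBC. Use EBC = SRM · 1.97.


EBC = 15.4 · 1.97

30.3380 EBC


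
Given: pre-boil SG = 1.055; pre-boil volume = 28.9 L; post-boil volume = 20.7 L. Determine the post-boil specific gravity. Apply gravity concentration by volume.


SG_post = 1 + (SG_pre − 1)·V_pre/V_post
pts_pre = (1.055 − 1)·1000 = 55.0000
pts_post = 55.0000·28.9/20.7 = 76.7874
SG_post = 1 + 76.7874/1000

1.0768


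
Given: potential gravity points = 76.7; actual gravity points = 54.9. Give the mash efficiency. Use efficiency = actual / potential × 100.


efficiency = 54.9 / 76.7 × 100

71.5776 %


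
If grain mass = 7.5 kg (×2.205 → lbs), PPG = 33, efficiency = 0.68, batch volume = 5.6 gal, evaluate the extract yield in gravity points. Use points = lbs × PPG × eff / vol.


lbs = 7.5 × 2.205 = 16.5375
points = 16.5375 × 33 × 0.68 / 5.6

66.2681 points


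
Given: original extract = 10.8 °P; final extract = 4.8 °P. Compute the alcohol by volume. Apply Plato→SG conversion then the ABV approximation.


SG = 259/(259 − P);  ABV = (OG − FG)·131.25
OG = 259/(259 − 10.8) = 1.0435
FG = 259/(259 − 4.8) = 1.0189
ABV = (1.0435 − 1.0189)·131.25

3.2328 % ABV


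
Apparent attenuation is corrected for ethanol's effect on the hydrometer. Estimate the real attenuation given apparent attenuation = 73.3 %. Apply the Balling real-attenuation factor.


RA = AA · 0.8192
RA = 73.3 · 0.8192

60.0474 %


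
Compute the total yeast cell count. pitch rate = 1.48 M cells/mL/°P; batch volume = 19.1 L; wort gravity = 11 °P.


cells (billions) = rate · V_L · °P
cells = 1.48 · 19.1 · 11

310.9480 billion cells


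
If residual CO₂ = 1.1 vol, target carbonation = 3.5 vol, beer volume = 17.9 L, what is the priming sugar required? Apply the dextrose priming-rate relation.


sugar = (target − residual)·4.0·V
sugar = (3.5 − 1.1)·4.0·17.9

171.8400 g


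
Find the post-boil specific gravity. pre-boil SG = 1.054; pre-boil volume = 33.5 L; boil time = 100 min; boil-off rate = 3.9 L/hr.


V_post = V_pre − rate·(t/60);  SG_post = 1 + (SG_pre−1)·V_pre/V_post
V_post = 33.5 − 3.9·(100/60) = 27.0000
SG_post = 1 + (1.054 − 1)·33.5/27.0000

1.0670


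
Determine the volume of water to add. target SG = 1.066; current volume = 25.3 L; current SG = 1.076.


V_water = V·((SG_curr − 1)/(SG_target − 1) − 1)
V_water = 25.3·((1.076 − 1)/(1.066 − 1) − 1)

3.8333 L


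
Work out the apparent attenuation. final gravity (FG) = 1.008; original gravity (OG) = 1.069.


AA = (OG − FG)/(OG − 1) · 100
AA = (1.069 − 1.008)/(1.069 − 1) · 100

88.4058 %


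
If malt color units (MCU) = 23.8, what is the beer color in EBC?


SRM = 1.4922·MCU^0.6859;  EBC = SRM·1.97
SRM = 1.4922·23.8^0.6859 = 13.1226
EBC = 13.1226·1.97

25.8516 EBC


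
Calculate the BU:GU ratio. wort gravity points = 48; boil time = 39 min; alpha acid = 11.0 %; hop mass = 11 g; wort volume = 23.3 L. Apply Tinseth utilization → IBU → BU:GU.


U = 1.65·0.000125^(GP/1000)·(1−e^(−0.04t))/4.15;  IBU = (α/100)·m·U·1000/V;  BU:GU = IBU/GP
U = 1.65·0.000125^(48/1000)·(1−e^(−0.04·39))/4.15 = 0.2040
IBU = (11.0/100)·11·0.2040·1000/23.3 = 10.5942
BU:GU = 10.5942/48

0.2207


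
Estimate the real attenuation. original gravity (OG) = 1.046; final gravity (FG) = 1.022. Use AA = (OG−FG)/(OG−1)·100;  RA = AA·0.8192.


AA = (1.046 − 1.022)/(1.046 − 1)·100 = 52.1739
RA = 52.1739·0.8192

42.7409 %


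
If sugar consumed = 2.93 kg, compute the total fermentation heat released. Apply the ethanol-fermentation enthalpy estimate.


Q = m_sugar · 590 kJ/kg
Q = 2.93 · 590

1728.7000 kJ


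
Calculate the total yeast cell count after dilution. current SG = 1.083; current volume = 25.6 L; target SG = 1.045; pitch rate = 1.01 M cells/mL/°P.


V_w = V·((SG_c−1)/(SG_t−1)−1);  °P = 259 − 259/SG_t;  cells = rate·(V+V_w)·°P
V_w = 25.6·((1.083−1)/(1.045−1)−1) = 21.6178
V_final = 25.6 + 21.6178 = 47.2178
°P = 259 − 259/1.045 = 11.1531
cells = 1.01·47.2178·11.1531

531.8913 billion cells


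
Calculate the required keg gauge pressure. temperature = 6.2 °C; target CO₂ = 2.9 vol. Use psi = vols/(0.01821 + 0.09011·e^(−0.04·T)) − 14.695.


psi = 2.9/(0.01821 + 0.09011·e^(−0.04·6.2)) − 14.695

18.0629 psi


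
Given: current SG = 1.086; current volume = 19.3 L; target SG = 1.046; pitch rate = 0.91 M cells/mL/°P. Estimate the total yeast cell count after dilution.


V_w = V·((SG_c−1)/(SG_t−1)−1);  °P = 259 − 259/SG_t;  cells = rate·(V+V_w)·°P
V_w = 19.3·((1.086−1)/(1.046−1)−1) = 16.7826
V_final = 19.3 + 16.7826 = 36.0826
°P = 259 − 259/1.046 = 11.3901
cells = 0.91·36.0826·11.3901

373.9945 billion cells


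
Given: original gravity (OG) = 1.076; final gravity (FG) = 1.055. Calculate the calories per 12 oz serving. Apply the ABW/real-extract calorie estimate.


ABW = (OG−FG)·131.25·0.79/FG;  °P = 259 − 259/SG (for OG→OE and FG→AE);  RE = 0.1808·OE + 0.8192·AE;  Cal = (6.9·ABW + 4·(RE−0.1))·FG·3.55
ABW = (1.076 − 1.055)·131.25·0.79/1.055 = 2.0639
OE = 259 − 259/1.076 = 18.2937 °P
AE = 259 − 259/1.055 = 13.5024 °P
RE = 0.1808·18.2937 + 0.8192·13.5024 = 14.3686 °P
Cal = (6.9·2.0639 + 4·(14.3686−0.1))·1.055·3.55

267.0948 kcal


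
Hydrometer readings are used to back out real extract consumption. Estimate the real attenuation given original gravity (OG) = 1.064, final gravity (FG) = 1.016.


AA = (OG−FG)/(OG−1)·100;  RA = AA·0.8192
AA = (1.064 − 1.016)/(1.064 − 1)·100 = 75.0000
RA = 75.0000·0.8192

61.4400 %


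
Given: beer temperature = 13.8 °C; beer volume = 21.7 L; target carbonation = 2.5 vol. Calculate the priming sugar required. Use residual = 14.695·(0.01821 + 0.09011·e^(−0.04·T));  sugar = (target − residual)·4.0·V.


residual = 14.695·(0.01821 + 0.09011·e^(−0.04·13.8)) = 1.0300
sugar = (2.5 − 1.0300)·4.0·21.7

127.5919 g


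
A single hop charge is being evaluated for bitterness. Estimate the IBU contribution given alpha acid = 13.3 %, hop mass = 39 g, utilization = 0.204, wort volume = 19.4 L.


IBU = (α/100)·mass·U·1000 / V
IBU = (13.3/100)·39·0.204·1000 / 19.4

54.5437 IBU


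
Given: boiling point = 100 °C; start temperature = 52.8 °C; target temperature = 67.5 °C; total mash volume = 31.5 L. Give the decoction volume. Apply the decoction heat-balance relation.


V_dec = V_total·(T_target − T_start)/(T_boil − T_start)
V_dec = 31.5·(67.5 − 52.8)/(100 − 52.8)

9.8104 L


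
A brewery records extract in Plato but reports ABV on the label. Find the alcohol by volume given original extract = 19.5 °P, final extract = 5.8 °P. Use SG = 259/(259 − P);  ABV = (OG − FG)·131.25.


OG = 259/(259 − 19.5) = 1.0814
FG = 259/(259 − 5.8) = 1.0229
ABV = (1.0814 − 1.0229)·131.25

7.6798 % ABV


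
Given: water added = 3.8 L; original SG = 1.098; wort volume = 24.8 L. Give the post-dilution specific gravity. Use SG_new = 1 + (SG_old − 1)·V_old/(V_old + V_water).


pts = (1.098 − 1)·1000·24.8/(24.8 + 3.8) = 84.9790
SG_new = 1 + 84.9790/1000

1.0850


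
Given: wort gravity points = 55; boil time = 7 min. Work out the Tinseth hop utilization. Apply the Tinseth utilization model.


U = 1.65·0.000125^(GP/1000) · (1 − e^(−0.04·t))/4.15
bigness = 1.65·0.000125^(55/1000) = 1.0065
boil_factor = (1 − e^(−0.04·7))/4.15 = 0.0588
U = 1.0065 · 0.0588

0.0592


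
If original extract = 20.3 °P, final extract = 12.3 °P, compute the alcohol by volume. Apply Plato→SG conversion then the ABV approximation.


SG = 259/(259 − P);  ABV = (OG − FG)·131.25
OG = 259/(259 − 20.3) = 1.0850
FG = 259/(259 − 12.3) = 1.0499
ABV = (1.0850 − 1.0499)·131.25

4.6181 % ABV


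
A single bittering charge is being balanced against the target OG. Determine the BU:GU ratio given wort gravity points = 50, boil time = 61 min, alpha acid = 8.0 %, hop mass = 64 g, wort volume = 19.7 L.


U = 1.65·0.000125^(GP/1000)·(1−e^(−0.04t))/4.15;  IBU = (α/100)·m·U·1000/V;  BU:GU = IBU/GP
U = 1.65·0.000125^(50/1000)·(1−e^(−0.04·61))/4.15 = 0.2316
IBU = (8.0/100)·64·0.2316·1000/19.7 = 60.1838
BU:GU = 60.1838/50

1.2037


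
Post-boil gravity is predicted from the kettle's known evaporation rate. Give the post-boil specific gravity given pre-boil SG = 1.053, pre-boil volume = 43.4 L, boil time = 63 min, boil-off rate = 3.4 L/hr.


V_post = V_pre − rate·(t/60);  SG_post = 1 + (SG_pre−1)·V_pre/V_post
V_post = 43.4 − 3.4·(63/60) = 39.8300
SG_post = 1 + (1.053 − 1)·43.4/39.8300

1.0578


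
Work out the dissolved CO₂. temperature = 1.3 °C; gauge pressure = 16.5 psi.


vols = (P + 14.695)·(0.01821 + 0.09011·e^(−0.04·T))
vols = (16.5 + 14.695)·(0.01821 + 0.09011·e^(−0.04·1.3))

3.2366 volumes


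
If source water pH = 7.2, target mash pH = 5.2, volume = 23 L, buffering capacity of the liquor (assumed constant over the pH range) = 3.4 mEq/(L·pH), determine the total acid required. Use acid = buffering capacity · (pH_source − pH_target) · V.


acid = 3.4 · (7.2 − 5.2) · 23

156.4000 mEq


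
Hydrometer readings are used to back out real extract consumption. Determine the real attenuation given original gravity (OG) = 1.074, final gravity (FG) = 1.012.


AA = (OG−FG)/(OG−1)·100;  RA = AA·0.8192
AA = (1.074 − 1.012)/(1.074 − 1)·100 = 83.7838
RA = 83.7838·0.8192

68.6357 %


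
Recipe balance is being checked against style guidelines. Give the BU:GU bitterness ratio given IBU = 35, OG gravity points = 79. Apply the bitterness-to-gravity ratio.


BU:GU = IBU / OG_points
BU:GU = 35 / 79

0.4430


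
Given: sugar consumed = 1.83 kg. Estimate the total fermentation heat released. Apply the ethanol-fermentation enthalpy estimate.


Q = m_sugar · 590 kJ/kg
Q = 1.83 · 590

1079.7000 kJ


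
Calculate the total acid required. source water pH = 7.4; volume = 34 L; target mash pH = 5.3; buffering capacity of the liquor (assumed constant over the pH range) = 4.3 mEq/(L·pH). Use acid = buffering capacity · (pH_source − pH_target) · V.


acid = 4.3 · (7.4 − 5.3) · 34

307.0200 mEq


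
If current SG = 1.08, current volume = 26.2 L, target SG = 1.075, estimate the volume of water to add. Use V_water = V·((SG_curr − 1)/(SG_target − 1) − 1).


V_water = 26.2·((1.08 − 1)/(1.075 − 1) − 1)

1.7467 L


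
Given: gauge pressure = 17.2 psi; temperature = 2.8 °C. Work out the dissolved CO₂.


vols = (P + 14.695)·(0.01821 + 0.09011·e^(−0.04·T))
vols = (17.2 + 14.695)·(0.01821 + 0.09011·e^(−0.04·2.8))

3.1503 volumes


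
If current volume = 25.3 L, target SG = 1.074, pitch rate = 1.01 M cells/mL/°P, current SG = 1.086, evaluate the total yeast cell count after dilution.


V_w = V·((SG_c−1)/(SG_t−1)−1);  °P = 259 − 259/SG_t;  cells = rate·(V+V_w)·°P
V_w = 25.3·((1.086−1)/(1.074−1)−1) = 4.1027
V_final = 25.3 + 4.1027 = 29.4027
°P = 259 − 259/1.074 = 17.8454
cells = 1.01·29.4027·17.8454

529.9511 billion cells


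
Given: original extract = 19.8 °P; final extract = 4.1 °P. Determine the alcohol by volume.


SG = 259/(259 − P);  ABV = (OG − FG)·131.25
OG = 259/(259 − 19.8) = 1.0828
FG = 259/(259 − 4.1) = 1.0161
ABV = (1.0828 − 1.0161)·131.25

8.7532 % ABV


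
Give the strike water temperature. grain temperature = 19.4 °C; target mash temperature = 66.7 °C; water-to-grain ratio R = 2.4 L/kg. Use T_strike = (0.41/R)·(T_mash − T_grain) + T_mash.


T_strike = (0.41/2.4)·(66.7 − 19.4) + 66.7

74.7804 °C


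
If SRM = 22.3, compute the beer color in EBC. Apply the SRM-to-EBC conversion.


EBC = SRM · 1.97
EBC = 22.3 · 1.97

43.9310 EBC


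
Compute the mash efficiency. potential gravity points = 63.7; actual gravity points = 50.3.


efficiency = actual / potential × 100
efficiency = 50.3 / 63.7 × 100

78.9639 %


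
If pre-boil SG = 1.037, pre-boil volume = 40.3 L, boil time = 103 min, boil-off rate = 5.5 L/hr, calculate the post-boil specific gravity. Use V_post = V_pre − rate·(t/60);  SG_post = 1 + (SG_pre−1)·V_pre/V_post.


V_post = 40.3 − 5.5·(103/60) = 30.8583
SG_post = 1 + (1.037 − 1)·40.3/30.8583

1.0483


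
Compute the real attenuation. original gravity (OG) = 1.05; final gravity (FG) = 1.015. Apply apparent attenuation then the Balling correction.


AA = (OG−FG)/(OG−1)·100;  RA = AA·0.8192
AA = (1.05 − 1.015)/(1.05 − 1)·100 = 70.0000
RA = 70.0000·0.8192

57.3440 %


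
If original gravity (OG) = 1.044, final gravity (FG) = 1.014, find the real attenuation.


AA = (OG−FG)/(OG−1)·100;  RA = AA·0.8192
AA = (1.044 − 1.014)/(1.044 − 1)·100 = 68.1818
RA = 68.1818·0.8192

55.8545 %


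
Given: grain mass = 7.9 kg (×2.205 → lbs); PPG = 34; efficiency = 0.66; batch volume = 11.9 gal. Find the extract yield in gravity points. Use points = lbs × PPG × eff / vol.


lbs = 7.9 × 2.205 = 17.4195
points = 17.4195 × 34 × 0.66 / 11.9

32.8482 points


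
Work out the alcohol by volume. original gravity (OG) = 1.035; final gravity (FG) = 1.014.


ABV = (OG − FG) · 131.25
ABV = (1.035 − 1.014) · 131.25

2.7562 % ABV


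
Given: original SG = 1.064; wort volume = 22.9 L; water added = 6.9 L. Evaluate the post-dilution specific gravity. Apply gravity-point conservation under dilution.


SG_new = 1 + (SG_old − 1)·V_old/(V_old + V_water)
pts = (1.064 − 1)·1000·22.9/(22.9 + 6.9) = 49.1812
SG_new = 1 + 49.1812/1000

1.0492


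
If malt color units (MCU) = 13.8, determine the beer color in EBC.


SRM = 1.4922·MCU^0.6859;  EBC = SRM·1.97
SRM = 1.4922·13.8^0.6859 = 9.0296
EBC = 9.0296·1.97

17.7884 EBC


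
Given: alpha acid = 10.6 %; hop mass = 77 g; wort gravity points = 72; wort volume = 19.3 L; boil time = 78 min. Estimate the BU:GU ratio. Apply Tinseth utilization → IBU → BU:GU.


U = 1.65·0.000125^(GP/1000)·(1−e^(−0.04t))/4.15;  IBU = (α/100)·m·U·1000/V;  BU:GU = IBU/GP
U = 1.65·0.000125^(72/1000)·(1−e^(−0.04·78))/4.15 = 0.1990
IBU = (10.6/100)·77·0.1990·1000/19.3 = 84.1471
BU:GU = 84.1471/72

1.1687


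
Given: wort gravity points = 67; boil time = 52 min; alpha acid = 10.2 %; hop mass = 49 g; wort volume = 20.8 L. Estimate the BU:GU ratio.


U = 1.65·0.000125^(GP/1000)·(1−e^(−0.04t))/4.15;  IBU = (α/100)·m·U·1000/V;  BU:GU = IBU/GP
U = 1.65·0.000125^(67/1000)·(1−e^(−0.04·52))/4.15 = 0.1905
IBU = (10.2/100)·49·0.1905·1000/20.8 = 45.7830
BU:GU = 45.7830/67

0.6833


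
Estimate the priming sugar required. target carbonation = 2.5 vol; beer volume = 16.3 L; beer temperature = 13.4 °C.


residual = 14.695·(0.01821 + 0.09011·e^(−0.04·T));  sugar = (target − residual)·4.0·V
residual = 14.695·(0.01821 + 0.09011·e^(−0.04·13.4)) = 1.0423
sugar = (2.5 − 1.0423)·4.0·16.3

95.0391 g


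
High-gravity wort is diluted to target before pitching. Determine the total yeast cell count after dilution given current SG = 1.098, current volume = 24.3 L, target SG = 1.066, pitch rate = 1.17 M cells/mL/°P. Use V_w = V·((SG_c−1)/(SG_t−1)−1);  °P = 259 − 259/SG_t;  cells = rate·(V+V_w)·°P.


V_w = 24.3·((1.098−1)/(1.066−1)−1) = 11.7818
V_final = 24.3 + 11.7818 = 36.0818
°P = 259 − 259/1.066 = 16.0356
cells = 1.17·36.0818·16.0356

676.9565 billion cells


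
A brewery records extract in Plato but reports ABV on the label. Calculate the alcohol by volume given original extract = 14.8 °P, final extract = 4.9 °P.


SG = 259/(259 − P);  ABV = (OG − FG)·131.25
OG = 259/(259 − 14.8) = 1.0606
FG = 259/(259 − 4.9) = 1.0193
ABV = (1.0606 − 1.0193)·131.25

5.4236 % ABV


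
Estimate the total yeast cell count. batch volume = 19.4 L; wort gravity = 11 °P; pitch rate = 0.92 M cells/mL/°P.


cells (billions) = rate · V_L · °P
cells = 0.92 · 19.4 · 11

196.3280 billion cells


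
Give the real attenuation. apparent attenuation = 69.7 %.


RA = AA · 0.8192
RA = 69.7 · 0.8192

57.0982 %


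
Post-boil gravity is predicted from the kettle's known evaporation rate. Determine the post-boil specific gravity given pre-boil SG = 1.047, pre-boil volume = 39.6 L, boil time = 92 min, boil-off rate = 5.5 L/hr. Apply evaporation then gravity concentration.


V_post = V_pre − rate·(t/60);  SG_post = 1 + (SG_pre−1)·V_pre/V_post
V_post = 39.6 − 5.5·(92/60) = 31.1667
SG_post = 1 + (1.047 − 1)·39.6/31.1667

1.0597


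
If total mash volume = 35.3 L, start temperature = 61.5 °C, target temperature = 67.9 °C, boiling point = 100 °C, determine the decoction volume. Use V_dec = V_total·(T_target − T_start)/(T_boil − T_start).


V_dec = 35.3·(67.9 − 61.5)/(100 − 61.5)

5.8681 L


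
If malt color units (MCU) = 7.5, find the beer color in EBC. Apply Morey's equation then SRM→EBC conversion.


SRM = 1.4922·MCU^0.6859;  EBC = SRM·1.97
SRM = 1.4922·7.5^0.6859 = 5.9434
EBC = 5.9434·1.97

11.7084 EBC


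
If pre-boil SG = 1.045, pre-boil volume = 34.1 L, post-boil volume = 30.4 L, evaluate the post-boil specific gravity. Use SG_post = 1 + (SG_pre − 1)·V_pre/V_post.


pts_pre = (1.045 − 1)·1000 = 45.0000
pts_post = 45.0000·34.1/30.4 = 50.4770
SG_post = 1 + 50.4770/1000

1.0505


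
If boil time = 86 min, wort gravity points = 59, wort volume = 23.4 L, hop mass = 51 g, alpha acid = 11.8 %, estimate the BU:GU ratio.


U = 1.65·0.000125^(GP/1000)·(1−e^(−0.04t))/4.15;  IBU = (α/100)·m·U·1000/V;  BU:GU = IBU/GP
U = 1.65·0.000125^(59/1000)·(1−e^(−0.04·86))/4.15 = 0.2265
IBU = (11.8/100)·51·0.2265·1000/23.4 = 58.2420
BU:GU = 58.2420/59

0.9872


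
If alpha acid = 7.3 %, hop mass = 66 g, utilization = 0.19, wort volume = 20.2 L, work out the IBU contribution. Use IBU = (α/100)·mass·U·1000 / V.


IBU = (7.3/100)·66·0.19·1000 / 20.2

45.3178 IBU


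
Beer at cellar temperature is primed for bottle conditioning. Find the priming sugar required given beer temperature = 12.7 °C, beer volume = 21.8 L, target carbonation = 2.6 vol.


residual = 14.695·(0.01821 + 0.09011·e^(−0.04·T));  sugar = (target − residual)·4.0·V
residual = 14.695·(0.01821 + 0.09011·e^(−0.04·12.7)) = 1.0643
sugar = (2.6 − 1.0643)·4.0·21.8

133.9092 g


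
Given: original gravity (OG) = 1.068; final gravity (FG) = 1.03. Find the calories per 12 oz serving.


ABW = (OG−FG)·131.25·0.79/FG;  °P = 259 − 259/SG (for OG→OE and FG→AE);  RE = 0.1808·OE + 0.8192·AE;  Cal = (6.9·ABW + 4·(RE−0.1))·FG·3.55
ABW = (1.068 − 1.03)·131.25·0.79/1.03 = 3.8254
OE = 259 − 259/1.068 = 16.4906 °P
AE = 259 − 259/1.03 = 7.5437 °P
RE = 0.1808·16.4906 + 0.8192·7.5437 = 9.1613 °P
Cal = (6.9·3.8254 + 4·(9.1613−0.1))·1.03·3.55

229.0439 kcal


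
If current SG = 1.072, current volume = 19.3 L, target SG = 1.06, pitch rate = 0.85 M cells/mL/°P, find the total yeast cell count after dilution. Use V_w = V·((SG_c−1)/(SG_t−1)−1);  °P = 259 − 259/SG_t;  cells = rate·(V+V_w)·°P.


V_w = 19.3·((1.072−1)/(1.06−1)−1) = 3.8600
V_final = 19.3 + 3.8600 = 23.1600
°P = 259 − 259/1.06 = 14.6604
cells = 0.85·23.1600·14.6604

288.6042 billion cells


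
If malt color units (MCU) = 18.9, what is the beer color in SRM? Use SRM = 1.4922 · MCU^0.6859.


SRM = 1.4922 · 18.9^0.6859

11.2035 SRM


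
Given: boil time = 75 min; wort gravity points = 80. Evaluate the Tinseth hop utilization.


U = 1.65·0.000125^(GP/1000) · (1 − e^(−0.04·t))/4.15
bigness = 1.65·0.000125^(80/1000) = 0.8040
boil_factor = (1 − e^(−0.04·75))/4.15 = 0.2290
U = 0.8040 · 0.2290

0.1841


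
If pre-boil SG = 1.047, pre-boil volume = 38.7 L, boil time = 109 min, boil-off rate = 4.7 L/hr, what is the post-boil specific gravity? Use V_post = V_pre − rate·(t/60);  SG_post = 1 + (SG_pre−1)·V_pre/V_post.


V_post = 38.7 − 4.7·(109/60) = 30.1617
SG_post = 1 + (1.047 − 1)·38.7/30.1617

1.0603


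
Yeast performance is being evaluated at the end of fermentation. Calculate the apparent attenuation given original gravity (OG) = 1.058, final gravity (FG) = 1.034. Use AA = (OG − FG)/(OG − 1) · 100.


AA = (1.058 − 1.034)/(1.058 − 1) · 100

41.3793 %


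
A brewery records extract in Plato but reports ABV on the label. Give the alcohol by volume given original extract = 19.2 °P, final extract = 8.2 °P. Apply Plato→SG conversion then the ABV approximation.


SG = 259/(259 − P);  ABV = (OG − FG)·131.25
OG = 259/(259 − 19.2) = 1.0801
FG = 259/(259 − 8.2) = 1.0327
ABV = (1.0801 − 1.0327)·131.25

6.2175 % ABV


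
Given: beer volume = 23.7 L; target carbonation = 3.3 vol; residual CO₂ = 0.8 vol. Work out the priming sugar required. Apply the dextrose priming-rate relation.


sugar = (target − residual)·4.0·V
sugar = (3.3 − 0.8)·4.0·23.7

237.0000 g


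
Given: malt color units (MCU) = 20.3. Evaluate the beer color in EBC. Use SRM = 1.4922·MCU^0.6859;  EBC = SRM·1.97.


SRM = 1.4922·20.3^0.6859 = 11.7663
EBC = 11.7663·1.97

23.1795 EBC


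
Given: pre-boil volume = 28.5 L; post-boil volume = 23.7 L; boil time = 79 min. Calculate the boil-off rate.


rate = (V_pre − V_post) / (t_min/60)
rate = (28.5 − 23.7) / (79/60)

3.6456 L/hr


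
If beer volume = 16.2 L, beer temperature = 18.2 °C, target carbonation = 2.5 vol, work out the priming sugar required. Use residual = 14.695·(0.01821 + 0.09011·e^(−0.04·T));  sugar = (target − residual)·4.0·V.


residual = 14.695·(0.01821 + 0.09011·e^(−0.04·18.2)) = 0.9070
sugar = (2.5 − 0.9070)·4.0·16.2

103.2263 g


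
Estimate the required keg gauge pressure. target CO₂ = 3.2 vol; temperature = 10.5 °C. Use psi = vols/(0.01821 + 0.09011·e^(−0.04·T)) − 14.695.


psi = 3.2/(0.01821 + 0.09011·e^(−0.04·10.5)) − 14.695

26.6399 psi


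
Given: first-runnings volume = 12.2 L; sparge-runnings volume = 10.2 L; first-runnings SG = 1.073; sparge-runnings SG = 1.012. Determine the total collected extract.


total = Σ (SG_i − 1)·1000·V_i
first = (1.073 − 1)·1000·12.2 = 890.6000
sparge = (1.012 − 1)·1000·10.2 = 122.4000
total = 890.6000 + 122.4000

1013.0000 gravity·L


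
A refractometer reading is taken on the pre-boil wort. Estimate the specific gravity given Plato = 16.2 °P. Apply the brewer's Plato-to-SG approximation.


SG = 259/(259 − P)
SG = 259/(259 − 16.2)

1.0667


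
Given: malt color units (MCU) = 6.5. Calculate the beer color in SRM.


SRM = 1.4922 · MCU^0.6859
SRM = 1.4922 · 6.5^0.6859

5.3877 SRM


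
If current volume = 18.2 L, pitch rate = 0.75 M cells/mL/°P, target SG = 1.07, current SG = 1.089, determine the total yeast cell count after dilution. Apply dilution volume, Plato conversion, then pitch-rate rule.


V_w = V·((SG_c−1)/(SG_t−1)−1);  °P = 259 − 259/SG_t;  cells = rate·(V+V_w)·°P
V_w = 18.2·((1.089−1)/(1.07−1)−1) = 4.9400
V_final = 18.2 + 4.9400 = 23.1400
°P = 259 − 259/1.07 = 16.9439
cells = 0.75·23.1400·16.9439

294.0618 billion cells


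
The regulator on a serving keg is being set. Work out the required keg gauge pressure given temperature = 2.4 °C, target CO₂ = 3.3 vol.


psi = vols/(0.01821 + 0.09011·e^(−0.04·T)) − 14.695
psi = 3.3/(0.01821 + 0.09011·e^(−0.04·2.4)) − 14.695

18.2814 psi


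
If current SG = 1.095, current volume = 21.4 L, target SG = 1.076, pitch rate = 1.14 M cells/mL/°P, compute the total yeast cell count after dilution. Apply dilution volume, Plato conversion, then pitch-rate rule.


V_w = V·((SG_c−1)/(SG_t−1)−1);  °P = 259 − 259/SG_t;  cells = rate·(V+V_w)·°P
V_w = 21.4·((1.095−1)/(1.076−1)−1) = 5.3500
V_final = 21.4 + 5.3500 = 26.7500
°P = 259 − 259/1.076 = 18.2937
cells = 1.14·26.7500·18.2937

557.8658 billion cells


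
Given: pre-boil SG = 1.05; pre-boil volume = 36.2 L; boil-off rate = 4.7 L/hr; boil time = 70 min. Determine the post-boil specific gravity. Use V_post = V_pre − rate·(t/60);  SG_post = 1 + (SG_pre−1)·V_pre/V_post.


V_post = 36.2 − 4.7·(70/60) = 30.7167
SG_post = 1 + (1.05 − 1)·36.2/30.7167

1.0589


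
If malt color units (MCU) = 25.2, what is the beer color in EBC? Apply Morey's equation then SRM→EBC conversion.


SRM = 1.4922·MCU^0.6859;  EBC = SRM·1.97
SRM = 1.4922·25.2^0.6859 = 13.6473
EBC = 13.6473·1.97

26.8852 EBC


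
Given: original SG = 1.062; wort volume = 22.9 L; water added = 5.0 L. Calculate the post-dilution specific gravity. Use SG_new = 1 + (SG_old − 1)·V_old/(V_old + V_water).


pts = (1.062 − 1)·1000·22.9/(22.9 + 5.0) = 50.8889
SG_new = 1 + 50.8889/1000

1.0509


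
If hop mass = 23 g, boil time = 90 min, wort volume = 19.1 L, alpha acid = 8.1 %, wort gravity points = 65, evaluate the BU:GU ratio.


U = 1.65·0.000125^(GP/1000)·(1−e^(−0.04t))/4.15;  IBU = (α/100)·m·U·1000/V;  BU:GU = IBU/GP
U = 1.65·0.000125^(65/1000)·(1−e^(−0.04·90))/4.15 = 0.2156
IBU = (8.1/100)·23·0.2156·1000/19.1 = 21.0321
BU:GU = 21.0321/65

0.3236


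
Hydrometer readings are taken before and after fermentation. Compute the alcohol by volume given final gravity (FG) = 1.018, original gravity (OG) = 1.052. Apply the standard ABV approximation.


ABV = (OG − FG) · 131.25
ABV = (1.052 − 1.018) · 131.25

4.4625 % ABV


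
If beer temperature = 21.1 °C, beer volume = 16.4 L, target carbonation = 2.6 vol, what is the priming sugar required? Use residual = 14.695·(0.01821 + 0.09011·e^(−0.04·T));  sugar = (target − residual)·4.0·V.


residual = 14.695·(0.01821 + 0.09011·e^(−0.04·21.1)) = 0.8370
sugar = (2.6 − 0.8370)·4.0·16.4

115.6547 g


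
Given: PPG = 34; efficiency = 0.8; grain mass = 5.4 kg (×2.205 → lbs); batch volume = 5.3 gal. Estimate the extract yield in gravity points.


points = lbs × PPG × eff / vol
lbs = 5.4 × 2.205 = 11.9070
points = 11.9070 × 34 × 0.8 / 5.3

61.1076 points


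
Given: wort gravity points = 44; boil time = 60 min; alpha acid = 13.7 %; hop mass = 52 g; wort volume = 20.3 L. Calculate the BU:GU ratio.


U = 1.65·0.000125^(GP/1000)·(1−e^(−0.04t))/4.15;  IBU = (α/100)·m·U·1000/V;  BU:GU = IBU/GP
U = 1.65·0.000125^(44/1000)·(1−e^(−0.04·60))/4.15 = 0.2434
IBU = (13.7/100)·52·0.2434·1000/20.3 = 85.4331
BU:GU = 85.4331/44

1.9417


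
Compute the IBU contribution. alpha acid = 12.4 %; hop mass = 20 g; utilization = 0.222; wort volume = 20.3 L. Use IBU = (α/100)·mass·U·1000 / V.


IBU = (12.4/100)·20·0.222·1000 / 20.3

27.1212 IBU


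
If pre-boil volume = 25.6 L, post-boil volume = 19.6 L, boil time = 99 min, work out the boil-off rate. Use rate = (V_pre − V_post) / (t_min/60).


rate = (25.6 − 19.6) / (99/60)

3.6364 L/hr


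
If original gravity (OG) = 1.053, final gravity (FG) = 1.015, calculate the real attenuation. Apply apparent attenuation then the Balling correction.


AA = (OG−FG)/(OG−1)·100;  RA = AA·0.8192
AA = (1.053 − 1.015)/(1.053 − 1)·100 = 71.6981
RA = 71.6981·0.8192

58.7351 %


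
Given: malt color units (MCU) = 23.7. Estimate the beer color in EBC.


SRM = 1.4922·MCU^0.6859;  EBC = SRM·1.97
SRM = 1.4922·23.7^0.6859 = 13.0848
EBC = 13.0848·1.97

25.7770 EBC


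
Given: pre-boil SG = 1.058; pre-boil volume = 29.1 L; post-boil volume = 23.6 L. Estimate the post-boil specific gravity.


SG_post = 1 + (SG_pre − 1)·V_pre/V_post
pts_pre = (1.058 − 1)·1000 = 58.0000
pts_post = 58.0000·29.1/23.6 = 71.5169
SG_post = 1 + 71.5169/1000

1.0715


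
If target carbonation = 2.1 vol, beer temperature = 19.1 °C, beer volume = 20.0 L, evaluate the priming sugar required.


residual = 14.695·(0.01821 + 0.09011·e^(−0.04·T));  sugar = (target − residual)·4.0·V
residual = 14.695·(0.01821 + 0.09011·e^(−0.04·19.1)) = 0.8844
sugar = (2.1 − 0.8844)·4.0·20.0

97.2486 g


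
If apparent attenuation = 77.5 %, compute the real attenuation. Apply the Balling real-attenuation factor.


RA = AA · 0.8192
RA = 77.5 · 0.8192

63.4880 %


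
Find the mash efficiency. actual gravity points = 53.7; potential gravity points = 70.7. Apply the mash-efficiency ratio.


efficiency = actual / potential × 100
efficiency = 53.7 / 70.7 × 100

75.9547 %


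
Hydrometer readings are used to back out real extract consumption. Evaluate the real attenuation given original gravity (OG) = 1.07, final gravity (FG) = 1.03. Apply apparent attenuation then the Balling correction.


AA = (OG−FG)/(OG−1)·100;  RA = AA·0.8192
AA = (1.07 − 1.03)/(1.07 − 1)·100 = 57.1429
RA = 57.1429·0.8192

46.8114 %


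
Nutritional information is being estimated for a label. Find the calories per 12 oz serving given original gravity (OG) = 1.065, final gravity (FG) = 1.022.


ABW = (OG−FG)·131.25·0.79/FG;  °P = 259 − 259/SG (for OG→OE and FG→AE);  RE = 0.1808·OE + 0.8192·AE;  Cal = (6.9·ABW + 4·(RE−0.1))·FG·3.55
ABW = (1.065 − 1.022)·131.25·0.79/1.022 = 4.3626
OE = 259 − 259/1.065 = 15.8075 °P
AE = 259 − 259/1.022 = 5.5753 °P
RE = 0.1808·15.8075 + 0.8192·5.5753 = 7.4253 °P
Cal = (6.9·4.3626 + 4·(7.4253−0.1))·1.022·3.55

215.5204 kcal


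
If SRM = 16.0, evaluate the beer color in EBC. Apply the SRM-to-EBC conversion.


EBC = SRM · 1.97
EBC = 16.0 · 1.97

31.5200 EBC


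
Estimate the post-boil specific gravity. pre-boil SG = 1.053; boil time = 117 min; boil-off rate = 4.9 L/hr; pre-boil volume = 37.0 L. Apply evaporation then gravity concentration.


V_post = V_pre − rate·(t/60);  SG_post = 1 + (SG_pre−1)·V_pre/V_post
V_post = 37.0 − 4.9·(117/60) = 27.4450
SG_post = 1 + (1.053 − 1)·37.0/27.4450

1.0715


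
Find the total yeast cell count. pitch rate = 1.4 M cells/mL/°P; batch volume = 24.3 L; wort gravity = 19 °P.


cells (billions) = rate · V_L · °P
cells = 1.4 · 24.3 · 19

646.3800 billion cells


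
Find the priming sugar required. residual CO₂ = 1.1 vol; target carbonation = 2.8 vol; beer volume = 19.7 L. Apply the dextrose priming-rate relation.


sugar = (target − residual)·4.0·V
sugar = (2.8 − 1.1)·4.0·19.7

133.9600 g


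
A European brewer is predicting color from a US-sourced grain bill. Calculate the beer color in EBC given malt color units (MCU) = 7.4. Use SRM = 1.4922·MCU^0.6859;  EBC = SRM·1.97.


SRM = 1.4922·7.4^0.6859 = 5.8889
EBC = 5.8889·1.97

11.6011 EBC


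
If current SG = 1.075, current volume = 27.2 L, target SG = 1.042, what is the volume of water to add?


V_water = V·((SG_curr − 1)/(SG_target − 1) − 1)
V_water = 27.2·((1.075 − 1)/(1.042 − 1) − 1)

21.3714 L


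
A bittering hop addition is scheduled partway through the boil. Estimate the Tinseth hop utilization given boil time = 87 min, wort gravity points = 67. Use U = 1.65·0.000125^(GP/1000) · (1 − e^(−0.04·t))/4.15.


bigness = 1.65·0.000125^(67/1000) = 0.9036
boil_factor = (1 − e^(−0.04·87))/4.15 = 0.2335
U = 0.9036 · 0.2335

0.2110


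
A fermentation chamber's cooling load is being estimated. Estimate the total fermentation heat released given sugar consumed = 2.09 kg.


Q = m_sugar · 590 kJ/kg
Q = 2.09 · 590

1233.1000 kJ


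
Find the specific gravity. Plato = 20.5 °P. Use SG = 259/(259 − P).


SG = 259/(259 − 20.5)

1.0860


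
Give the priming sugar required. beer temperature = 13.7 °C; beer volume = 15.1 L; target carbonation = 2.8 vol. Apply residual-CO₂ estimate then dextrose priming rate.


residual = 14.695·(0.01821 + 0.09011·e^(−0.04·T));  sugar = (target − residual)·4.0·V
residual = 14.695·(0.01821 + 0.09011·e^(−0.04·13.7)) = 1.0331
sugar = (2.8 − 1.0331)·4.0·15.1

106.7206 g


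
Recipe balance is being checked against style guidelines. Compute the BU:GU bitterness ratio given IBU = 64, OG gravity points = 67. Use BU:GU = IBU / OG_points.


BU:GU = 64 / 67

0.9552


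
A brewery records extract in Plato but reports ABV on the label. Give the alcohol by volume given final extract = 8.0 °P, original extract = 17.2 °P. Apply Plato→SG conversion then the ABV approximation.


SG = 259/(259 − P);  ABV = (OG − FG)·131.25
OG = 259/(259 − 17.2) = 1.0711
FG = 259/(259 − 8.0) = 1.0319
ABV = (1.0711 − 1.0319)·131.25

5.1530 % ABV


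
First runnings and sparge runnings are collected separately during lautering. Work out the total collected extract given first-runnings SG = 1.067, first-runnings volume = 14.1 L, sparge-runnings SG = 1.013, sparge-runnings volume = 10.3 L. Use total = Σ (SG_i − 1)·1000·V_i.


first = (1.067 − 1)·1000·14.1 = 944.7000
sparge = (1.013 − 1)·1000·10.3 = 133.9000
total = 944.7000 + 133.9000

1078.6000 gravity·L


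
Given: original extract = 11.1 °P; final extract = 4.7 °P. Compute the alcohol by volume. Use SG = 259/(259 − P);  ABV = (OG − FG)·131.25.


OG = 259/(259 − 11.1) = 1.0448
FG = 259/(259 − 4.7) = 1.0185
ABV = (1.0448 − 1.0185)·131.25

3.4511 % ABV


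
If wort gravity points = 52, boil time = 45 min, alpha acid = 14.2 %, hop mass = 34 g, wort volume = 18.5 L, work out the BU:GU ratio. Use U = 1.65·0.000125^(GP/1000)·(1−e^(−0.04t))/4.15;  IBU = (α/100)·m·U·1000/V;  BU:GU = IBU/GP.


U = 1.65·0.000125^(52/1000)·(1−e^(−0.04·45))/4.15 = 0.2080
IBU = (14.2/100)·34·0.2080·1000/18.5 = 54.2752
BU:GU = 54.2752/52

1.0438


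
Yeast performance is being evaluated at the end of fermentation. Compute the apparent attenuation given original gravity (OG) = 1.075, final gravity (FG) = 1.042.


AA = (OG − FG)/(OG − 1) · 100
AA = (1.075 − 1.042)/(1.075 − 1) · 100

44.0000 %


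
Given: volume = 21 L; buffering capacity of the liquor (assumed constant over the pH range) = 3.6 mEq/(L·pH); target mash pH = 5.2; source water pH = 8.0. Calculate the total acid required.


acid = buffering capacity · (pH_source − pH_target) · V
acid = 3.6 · (8.0 − 5.2) · 21

211.6800 mEq


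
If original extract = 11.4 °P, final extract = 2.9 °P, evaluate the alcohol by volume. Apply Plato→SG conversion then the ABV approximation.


SG = 259/(259 − P);  ABV = (OG − FG)·131.25
OG = 259/(259 − 11.4) = 1.0460
FG = 259/(259 − 2.9) = 1.0113
ABV = (1.0460 − 1.0113)·131.25

4.5568 % ABV
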